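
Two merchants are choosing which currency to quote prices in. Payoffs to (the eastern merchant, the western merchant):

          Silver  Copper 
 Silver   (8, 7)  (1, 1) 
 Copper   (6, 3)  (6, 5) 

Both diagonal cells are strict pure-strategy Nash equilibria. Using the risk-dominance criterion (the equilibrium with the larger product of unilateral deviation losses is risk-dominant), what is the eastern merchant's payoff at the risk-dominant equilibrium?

At both Silver: the eastern merchant loses 8 − 6 = 2 by deviating; the western merchant loses 7 − 1 = 6. Product = 2·6 = 12.
At both Copper: the eastern merchant loses 6 − 1 = 5 by deviating; the western merchant loses 5 − 3 = 2. Product = 5·2 = 10.
12 > 10, so both Silver is risk-dominant. The eastern merchant's payoff there is 8.

8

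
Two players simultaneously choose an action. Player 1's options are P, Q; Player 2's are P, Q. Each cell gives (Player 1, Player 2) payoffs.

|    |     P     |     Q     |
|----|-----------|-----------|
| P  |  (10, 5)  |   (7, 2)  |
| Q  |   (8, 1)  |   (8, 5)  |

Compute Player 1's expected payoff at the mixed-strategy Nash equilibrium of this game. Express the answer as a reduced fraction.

8

Player 2 mixes with probability q on P, chosen so Player 1 is indifferent: 10q + 7(1−q) = 8q + 8(1−q) gives q = 1/3.
Player 1's expected payoff (from either row, since indifferent) is 10·1/3 + 7·2/3 = 8.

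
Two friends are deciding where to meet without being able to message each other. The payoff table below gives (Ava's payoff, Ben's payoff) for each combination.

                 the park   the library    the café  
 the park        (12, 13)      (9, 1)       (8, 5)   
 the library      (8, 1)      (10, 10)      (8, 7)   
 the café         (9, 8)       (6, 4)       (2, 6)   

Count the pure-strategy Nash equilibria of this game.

2

Both the park: Ava gets 12 (best alternative 9); Ben gets 13 (best alternative 5). Neither deviates — NE.
Both the library: Ava gets 10 (best alternative 9); Ben gets 10 (best alternative 7). Neither deviates — NE.
Both the café is not a NE: Ava would switch to the park (8 > 2).
No other cell survives both best-response checks, so there are 2 pure NE.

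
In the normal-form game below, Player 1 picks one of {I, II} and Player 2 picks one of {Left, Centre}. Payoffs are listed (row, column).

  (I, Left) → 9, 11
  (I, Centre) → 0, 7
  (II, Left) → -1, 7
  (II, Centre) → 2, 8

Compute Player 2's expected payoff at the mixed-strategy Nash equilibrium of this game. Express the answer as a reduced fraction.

Player 1 mixes with probability p on I, chosen so Player 2 is indifferent: 11p + 7(1−p) = 7p + 8(1−p) gives p = 1/5.
Player 2's expected payoff is 11·1/5 + 7·4/5 = 39/5.

39/5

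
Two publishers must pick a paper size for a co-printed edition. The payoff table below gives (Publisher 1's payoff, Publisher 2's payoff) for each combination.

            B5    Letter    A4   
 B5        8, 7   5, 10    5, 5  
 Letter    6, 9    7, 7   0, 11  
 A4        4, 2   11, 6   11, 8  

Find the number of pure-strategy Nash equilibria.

Both A4: Publisher 1 gets 11 (best alternative 5); Publisher 2 gets 8 (best alternative 6). Neither deviates — NE.
Both Letter is not a NE: Publisher 1 would switch to A4 (11 > 7).
No other cell survives both best-response checks, so there is 1 pure NE.

1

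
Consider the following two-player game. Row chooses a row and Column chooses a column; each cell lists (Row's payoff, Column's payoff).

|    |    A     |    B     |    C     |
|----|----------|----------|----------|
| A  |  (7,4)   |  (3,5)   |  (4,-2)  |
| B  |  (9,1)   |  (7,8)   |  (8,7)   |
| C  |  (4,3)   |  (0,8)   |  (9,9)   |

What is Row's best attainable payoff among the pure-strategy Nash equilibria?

Both B is a pure NE (Row: 7 ≥ 3; Column: 8 ≥ 7). Row gets 7.
Both C is a pure NE (Row: 9 ≥ 8; Column: 9 ≥ 8). Row gets 9.
Every other cell has a profitable deviation for at least one player. Highest of {7, 9} is 9.

9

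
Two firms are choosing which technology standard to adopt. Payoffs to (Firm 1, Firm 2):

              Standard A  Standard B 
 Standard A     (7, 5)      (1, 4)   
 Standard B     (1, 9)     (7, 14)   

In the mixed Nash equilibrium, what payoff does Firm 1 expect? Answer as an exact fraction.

4

Firm 2 mixes with probability q on Standard A, chosen so Firm 1 is indifferent: 7q + 1(1−q) = 1q + 7(1−q) gives q = 1/2.
Firm 1's expected payoff (from either row, since indifferent) is 7·1/2 + 1·1/2 = 4.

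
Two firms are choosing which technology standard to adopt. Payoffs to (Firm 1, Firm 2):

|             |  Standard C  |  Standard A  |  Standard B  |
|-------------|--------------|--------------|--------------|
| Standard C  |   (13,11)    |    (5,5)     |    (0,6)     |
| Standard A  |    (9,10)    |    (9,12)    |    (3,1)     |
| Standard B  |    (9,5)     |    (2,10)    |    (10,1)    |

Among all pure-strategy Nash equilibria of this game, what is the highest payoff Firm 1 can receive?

13

Both Standard C is a pure NE (Firm 1: 13 ≥ 9; Firm 2: 11 ≥ 6). Firm 1 gets 13.
Both Standard A is a pure NE (Firm 1: 9 ≥ 5; Firm 2: 12 ≥ 10). Firm 1 gets 9.
Every other cell has a profitable deviation for at least one player. Highest of {13, 9} is 13.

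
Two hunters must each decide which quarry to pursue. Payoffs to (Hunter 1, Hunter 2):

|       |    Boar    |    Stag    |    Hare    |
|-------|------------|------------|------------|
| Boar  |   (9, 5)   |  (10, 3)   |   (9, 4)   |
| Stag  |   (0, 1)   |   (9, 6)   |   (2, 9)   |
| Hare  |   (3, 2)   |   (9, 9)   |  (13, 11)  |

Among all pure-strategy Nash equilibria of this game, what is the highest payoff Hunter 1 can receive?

Both Boar is a pure NE (Hunter 1: 9 ≥ 3; Hunter 2: 5 ≥ 4). Hunter 1 gets 9.
Both Hare is a pure NE (Hunter 1: 13 ≥ 9; Hunter 2: 11 ≥ 9). Hunter 1 gets 13.
Every other cell has a profitable deviation for at least one player. Highest of {9, 13} is 13.

13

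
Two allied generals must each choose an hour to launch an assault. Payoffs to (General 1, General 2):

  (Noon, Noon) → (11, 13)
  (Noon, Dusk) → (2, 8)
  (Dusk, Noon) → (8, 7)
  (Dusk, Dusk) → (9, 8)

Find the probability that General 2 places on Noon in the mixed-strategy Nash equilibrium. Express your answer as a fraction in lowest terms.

7/10

General 2's mix q on Noon must make General 1 indifferent between Noon and Dusk.
General 1's payoff from Noon: 11q + 2(1−q). From Dusk: 8q + 9(1−q).
Set equal: 3q = 7(1−q) → q = 7/10.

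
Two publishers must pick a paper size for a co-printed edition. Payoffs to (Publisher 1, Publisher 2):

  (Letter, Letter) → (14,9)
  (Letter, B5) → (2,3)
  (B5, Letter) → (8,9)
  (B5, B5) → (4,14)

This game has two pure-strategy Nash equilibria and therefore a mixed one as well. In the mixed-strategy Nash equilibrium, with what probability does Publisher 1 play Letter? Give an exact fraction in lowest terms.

5/11

Publisher 1's mix p on Letter must make Publisher 2 indifferent between Letter and B5.
Publisher 2's payoff from Letter: 9p + 9(1−p). From B5: 3p + 14(1−p).
Set equal: 6p = 5(1−p) → p = 5/11.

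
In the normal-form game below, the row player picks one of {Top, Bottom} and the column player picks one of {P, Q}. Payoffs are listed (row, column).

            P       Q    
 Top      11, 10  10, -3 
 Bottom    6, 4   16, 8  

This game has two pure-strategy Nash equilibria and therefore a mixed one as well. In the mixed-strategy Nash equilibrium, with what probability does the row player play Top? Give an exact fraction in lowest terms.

The row player's mix p on Top must make the column player indifferent between P and Q.
The column player's payoff from P: 10p + 4(1−p). From Q: (-3)p + 8(1−p).
Set equal: 13p = 4(1−p) → p = 4/17.

4/17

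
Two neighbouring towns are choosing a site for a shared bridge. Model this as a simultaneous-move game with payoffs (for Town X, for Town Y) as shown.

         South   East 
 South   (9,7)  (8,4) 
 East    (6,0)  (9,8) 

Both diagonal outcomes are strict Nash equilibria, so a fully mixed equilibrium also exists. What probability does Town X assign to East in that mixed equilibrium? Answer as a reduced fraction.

Town X's mix p on South must make Town Y indifferent between South and East.
Town Y's payoff from South: 7p + 0(1−p). From East: 4p + 8(1−p).
Set equal: 3p = 8(1−p) → p = 8/11.
Probability on East is 1 − 8/11 = 3/11.

3/11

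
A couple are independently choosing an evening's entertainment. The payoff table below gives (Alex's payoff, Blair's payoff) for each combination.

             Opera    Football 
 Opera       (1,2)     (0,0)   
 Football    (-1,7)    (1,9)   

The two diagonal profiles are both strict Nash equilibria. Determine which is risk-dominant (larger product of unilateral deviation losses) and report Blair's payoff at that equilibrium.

2

At both Opera: Alex loses 1 − (-1) = 2 by deviating; Blair loses 2 − 0 = 2. Product = 2·2 = 4.
At both Football: Alex loses 1 − 0 = 1 by deviating; Blair loses 9 − 7 = 2. Product = 1·2 = 2.
4 > 2, so both Opera is risk-dominant. Blair's payoff there is 2.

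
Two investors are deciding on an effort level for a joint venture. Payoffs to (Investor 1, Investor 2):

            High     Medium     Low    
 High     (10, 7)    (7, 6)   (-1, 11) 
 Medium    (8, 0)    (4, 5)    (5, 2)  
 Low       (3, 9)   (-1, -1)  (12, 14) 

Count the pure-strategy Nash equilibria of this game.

Both Low: Investor 1 gets 12 (best alternative 5); Investor 2 gets 14 (best alternative 9). Neither deviates — NE.
Both Medium is not a NE: Investor 1 would switch to High (7 > 4).
No other cell survives both best-response checks, so there is 1 pure NE.

1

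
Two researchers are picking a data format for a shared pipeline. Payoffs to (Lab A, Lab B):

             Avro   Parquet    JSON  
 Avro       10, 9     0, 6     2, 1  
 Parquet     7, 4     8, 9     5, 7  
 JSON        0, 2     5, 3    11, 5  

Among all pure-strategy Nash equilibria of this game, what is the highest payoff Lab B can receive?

Both Avro is a pure NE (Lab A: 10 ≥ 7; Lab B: 9 ≥ 6). Lab B gets 9.
Both Parquet is a pure NE (Lab A: 8 ≥ 5; Lab B: 9 ≥ 7). Lab B gets 9.
Both JSON is a pure NE (Lab A: 11 ≥ 5; Lab B: 5 ≥ 3). Lab B gets 5.
Every other cell has a profitable deviation for at least one player. Highest of {9, 9, 5} is 9.

9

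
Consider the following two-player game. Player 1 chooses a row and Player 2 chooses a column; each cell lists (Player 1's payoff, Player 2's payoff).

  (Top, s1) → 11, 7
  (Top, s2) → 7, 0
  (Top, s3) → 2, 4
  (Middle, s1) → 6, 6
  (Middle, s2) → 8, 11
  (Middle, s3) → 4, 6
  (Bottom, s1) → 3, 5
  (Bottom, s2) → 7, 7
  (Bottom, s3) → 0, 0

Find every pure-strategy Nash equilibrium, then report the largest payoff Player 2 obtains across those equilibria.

(Top, s1) is a pure NE (Player 1: 11 ≥ 6; Player 2: 7 ≥ 4). Player 2 gets 7.
(Middle, s2) is a pure NE (Player 1: 8 ≥ 7; Player 2: 11 ≥ 6). Player 2 gets 11.
Every other cell has a profitable deviation for at least one player. Highest of {7, 11} is 11.

11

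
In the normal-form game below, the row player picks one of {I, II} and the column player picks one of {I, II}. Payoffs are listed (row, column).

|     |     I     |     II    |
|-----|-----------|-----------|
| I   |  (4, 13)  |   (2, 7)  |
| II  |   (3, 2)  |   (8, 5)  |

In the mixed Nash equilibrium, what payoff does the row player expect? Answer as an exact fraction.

26/7

The column player mixes with probability q on I, chosen so the row player is indifferent: 4q + 2(1−q) = 3q + 8(1−q) gives q = 6/7.
The row player's expected payoff (from either row, since indifferent) is 4·6/7 + 2·1/7 = 26/7.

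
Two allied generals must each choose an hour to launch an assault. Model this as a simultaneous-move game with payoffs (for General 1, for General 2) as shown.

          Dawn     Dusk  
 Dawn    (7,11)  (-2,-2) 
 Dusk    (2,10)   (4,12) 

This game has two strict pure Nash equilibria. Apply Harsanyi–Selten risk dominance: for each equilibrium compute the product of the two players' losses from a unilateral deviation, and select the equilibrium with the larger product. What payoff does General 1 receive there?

7

At both Dawn: General 1 loses 7 − 2 = 5 by deviating; General 2 loses 11 − (-2) = 13. Product = 5·13 = 65.
At both Dusk: General 1 loses 4 − (-2) = 6 by deviating; General 2 loses 12 − 10 = 2. Product = 6·2 = 12.
65 > 12, so both Dawn is risk-dominant. General 1's payoff there is 7.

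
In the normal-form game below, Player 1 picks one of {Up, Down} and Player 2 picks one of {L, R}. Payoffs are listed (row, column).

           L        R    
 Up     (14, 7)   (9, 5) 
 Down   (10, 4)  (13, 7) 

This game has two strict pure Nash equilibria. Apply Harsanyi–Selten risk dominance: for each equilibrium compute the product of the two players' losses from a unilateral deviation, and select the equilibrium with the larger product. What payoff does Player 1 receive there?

13

At (Up, L): Player 1 loses 14 − 10 = 4 by deviating; Player 2 loses 7 − 5 = 2. Product = 4·2 = 8.
At (Down, R): Player 1 loses 13 − 9 = 4 by deviating; Player 2 loses 7 − 4 = 3. Product = 4·3 = 12.
12 > 8, so (Down, R) is risk-dominant. Player 1's payoff there is 13.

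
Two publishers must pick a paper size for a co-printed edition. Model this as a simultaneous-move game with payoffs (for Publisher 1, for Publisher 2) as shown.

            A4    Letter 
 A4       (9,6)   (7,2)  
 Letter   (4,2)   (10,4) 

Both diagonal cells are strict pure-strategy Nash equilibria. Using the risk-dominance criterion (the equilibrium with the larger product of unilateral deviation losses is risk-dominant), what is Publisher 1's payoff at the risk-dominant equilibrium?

At both A4: Publisher 1 loses 9 − 4 = 5 by deviating; Publisher 2 loses 6 − 2 = 4. Product = 5·4 = 20.
At both Letter: Publisher 1 loses 10 − 7 = 3 by deviating; Publisher 2 loses 4 − 2 = 2. Product = 3·2 = 6.
20 > 6, so both A4 is risk-dominant. Publisher 1's payoff there is 9.

9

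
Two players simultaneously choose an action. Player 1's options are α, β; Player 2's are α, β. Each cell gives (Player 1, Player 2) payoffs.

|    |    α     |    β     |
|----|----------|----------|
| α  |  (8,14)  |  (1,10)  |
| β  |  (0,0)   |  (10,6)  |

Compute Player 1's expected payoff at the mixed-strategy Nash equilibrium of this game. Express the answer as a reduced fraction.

80/17

Player 2 mixes with probability q on α, chosen so Player 1 is indifferent: 8q + 1(1−q) = 0q + 10(1−q) gives q = 9/17.
Player 1's expected payoff (from either row, since indifferent) is 8·9/17 + 1·8/17 = 80/17.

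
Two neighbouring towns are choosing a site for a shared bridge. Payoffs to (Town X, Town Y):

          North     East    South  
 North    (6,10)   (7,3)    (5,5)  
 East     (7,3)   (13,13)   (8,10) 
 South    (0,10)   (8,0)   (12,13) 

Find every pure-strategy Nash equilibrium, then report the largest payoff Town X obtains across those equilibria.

13

Both East is a pure NE (Town X: 13 ≥ 8; Town Y: 13 ≥ 10). Town X gets 13.
Both South is a pure NE (Town X: 12 ≥ 8; Town Y: 13 ≥ 10). Town X gets 12.
Every other cell has a profitable deviation for at least one player. Highest of {13, 12} is 13.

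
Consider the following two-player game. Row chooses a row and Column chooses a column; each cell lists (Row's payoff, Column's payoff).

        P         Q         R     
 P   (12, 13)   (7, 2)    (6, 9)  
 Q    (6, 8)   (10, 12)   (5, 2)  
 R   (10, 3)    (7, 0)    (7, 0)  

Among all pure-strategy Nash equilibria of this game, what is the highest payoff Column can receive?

13

Both P is a pure NE (Row: 12 ≥ 10; Column: 13 ≥ 9). Column gets 13.
Both Q is a pure NE (Row: 10 ≥ 7; Column: 12 ≥ 8). Column gets 12.
Every other cell has a profitable deviation for at least one player. Highest of {13, 12} is 13.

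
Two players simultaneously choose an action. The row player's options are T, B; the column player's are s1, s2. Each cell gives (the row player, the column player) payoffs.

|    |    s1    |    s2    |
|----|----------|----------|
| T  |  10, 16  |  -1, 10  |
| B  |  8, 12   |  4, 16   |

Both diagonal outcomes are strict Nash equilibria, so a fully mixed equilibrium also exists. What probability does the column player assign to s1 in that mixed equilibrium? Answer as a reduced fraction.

The column player's mix q on s1 must make the row player indifferent between T and B.
The row player's payoff from T: 10q + (-1)(1−q). From B: 8q + 4(1−q).
Set equal: 2q = 5(1−q) → q = 5/7.

5/7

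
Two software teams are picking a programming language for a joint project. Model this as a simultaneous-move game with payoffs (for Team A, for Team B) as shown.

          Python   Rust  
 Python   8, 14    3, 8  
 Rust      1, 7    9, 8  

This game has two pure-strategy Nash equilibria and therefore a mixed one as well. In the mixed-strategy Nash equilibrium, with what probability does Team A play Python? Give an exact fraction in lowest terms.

1/7

Team A's mix p on Python must make Team B indifferent between Python and Rust.
Team B's payoff from Python: 14p + 7(1−p). From Rust: 8p + 8(1−p).
Set equal: 6p = 1(1−p) → p = 1/7.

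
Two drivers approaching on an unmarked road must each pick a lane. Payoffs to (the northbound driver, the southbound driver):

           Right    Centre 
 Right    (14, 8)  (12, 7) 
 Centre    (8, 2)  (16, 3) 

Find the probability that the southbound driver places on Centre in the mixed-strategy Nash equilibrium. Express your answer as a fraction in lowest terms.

3/5

The southbound driver's mix q on Right must make the northbound driver indifferent between Right and Centre.
The northbound driver's payoff from Right: 14q + 12(1−q). From Centre: 8q + 16(1−q).
Set equal: 6q = 4(1−q) → q = 4/10 = 2/5.
Probability on Centre is 1 − 2/5 = 3/5.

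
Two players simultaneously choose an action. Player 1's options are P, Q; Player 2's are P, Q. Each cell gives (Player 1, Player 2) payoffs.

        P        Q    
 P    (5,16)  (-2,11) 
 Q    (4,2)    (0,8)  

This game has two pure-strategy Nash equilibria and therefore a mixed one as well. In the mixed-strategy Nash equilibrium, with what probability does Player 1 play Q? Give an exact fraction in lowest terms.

Player 1's mix p on P must make Player 2 indifferent between P and Q.
Player 2's payoff from P: 16p + 2(1−p). From Q: 11p + 8(1−p).
Set equal: 5p = 6(1−p) → p = 6/11.
Probability on Q is 1 − 6/11 = 5/11.

5/11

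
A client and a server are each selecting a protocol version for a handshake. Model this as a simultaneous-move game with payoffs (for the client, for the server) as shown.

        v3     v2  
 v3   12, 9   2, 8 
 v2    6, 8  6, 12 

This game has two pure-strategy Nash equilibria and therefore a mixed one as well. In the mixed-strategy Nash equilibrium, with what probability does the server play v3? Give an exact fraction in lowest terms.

The server's mix q on v3 must make the client indifferent between v3 and v2.
The client's payoff from v3: 12q + 2(1−q). From v2: 6q + 6(1−q).
Set equal: 6q = 4(1−q) → q = 4/10 = 2/5.

2/5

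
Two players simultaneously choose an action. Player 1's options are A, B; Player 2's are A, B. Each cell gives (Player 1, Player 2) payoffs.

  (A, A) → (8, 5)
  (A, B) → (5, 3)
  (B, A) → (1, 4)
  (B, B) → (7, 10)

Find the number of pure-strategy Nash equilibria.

2

Both A: Player 1 gets 8 (best alternative 1); Player 2 gets 5 (best alternative 3). Neither deviates — NE.
Both B: Player 1 gets 7 (best alternative 5); Player 2 gets 10 (best alternative 4). Neither deviates — NE.
(A, B) is not a NE: Player 1 would switch to B (7 > 5).
No other cell survives both best-response checks, so there are 2 pure NE.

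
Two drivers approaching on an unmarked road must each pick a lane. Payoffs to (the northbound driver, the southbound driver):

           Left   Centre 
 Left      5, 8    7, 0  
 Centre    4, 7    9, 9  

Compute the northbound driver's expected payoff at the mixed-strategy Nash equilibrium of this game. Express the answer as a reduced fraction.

17/3

The southbound driver mixes with probability q on Left, chosen so the northbound driver is indifferent: 5q + 7(1−q) = 4q + 9(1−q) gives q = 2/3.
The northbound driver's expected payoff (from either row, since indifferent) is 5·2/3 + 7·1/3 = 17/3.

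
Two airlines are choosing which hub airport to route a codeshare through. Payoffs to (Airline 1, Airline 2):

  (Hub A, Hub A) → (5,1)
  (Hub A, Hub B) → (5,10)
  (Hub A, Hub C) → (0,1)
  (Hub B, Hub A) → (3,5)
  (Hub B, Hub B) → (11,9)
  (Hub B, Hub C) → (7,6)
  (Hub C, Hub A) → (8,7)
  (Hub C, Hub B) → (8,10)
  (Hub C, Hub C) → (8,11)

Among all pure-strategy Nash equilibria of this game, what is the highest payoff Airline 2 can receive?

Both Hub B is a pure NE (Airline 1: 11 ≥ 8; Airline 2: 9 ≥ 6). Airline 2 gets 9.
Both Hub C is a pure NE (Airline 1: 8 ≥ 7; Airline 2: 11 ≥ 10). Airline 2 gets 11.
Every other cell has a profitable deviation for at least one player. Highest of {9, 11} is 11.

11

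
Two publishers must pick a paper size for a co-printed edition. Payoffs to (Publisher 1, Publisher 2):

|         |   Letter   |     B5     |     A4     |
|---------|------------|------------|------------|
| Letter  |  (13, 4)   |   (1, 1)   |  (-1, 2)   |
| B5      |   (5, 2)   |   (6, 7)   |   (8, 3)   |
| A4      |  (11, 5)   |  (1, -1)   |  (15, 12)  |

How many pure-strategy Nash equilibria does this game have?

3

Both Letter: Publisher 1 gets 13 (best alternative 11); Publisher 2 gets 4 (best alternative 2). Neither deviates — NE.
Both B5: Publisher 1 gets 6 (best alternative 1); Publisher 2 gets 7 (best alternative 3). Neither deviates — NE.
Both A4: Publisher 1 gets 15 (best alternative 8); Publisher 2 gets 12 (best alternative 5). Neither deviates — NE.
(Letter, B5) is not a NE: Publisher 1 would switch to B5 (6 > 1).
No other cell survives both best-response checks, so there are 3 pure NE.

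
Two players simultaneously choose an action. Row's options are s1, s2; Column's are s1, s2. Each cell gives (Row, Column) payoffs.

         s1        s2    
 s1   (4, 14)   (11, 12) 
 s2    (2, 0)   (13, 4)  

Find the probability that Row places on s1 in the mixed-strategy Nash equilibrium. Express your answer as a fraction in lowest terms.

2/3

Row's mix p on s1 must make Column indifferent between s1 and s2.
Column's payoff from s1: 14p + 0(1−p). From s2: 12p + 4(1−p).
Set equal: 2p = 4(1−p) → p = 4/6 = 2/3.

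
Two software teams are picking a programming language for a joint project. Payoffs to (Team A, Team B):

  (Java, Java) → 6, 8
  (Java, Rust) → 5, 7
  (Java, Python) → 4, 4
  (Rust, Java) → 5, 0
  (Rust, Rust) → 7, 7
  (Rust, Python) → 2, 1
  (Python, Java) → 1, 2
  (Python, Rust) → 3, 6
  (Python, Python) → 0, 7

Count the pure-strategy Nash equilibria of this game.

Both Java: Team A gets 6 (best alternative 5); Team B gets 8 (best alternative 7). Neither deviates — NE.
Both Rust: Team A gets 7 (best alternative 5); Team B gets 7 (best alternative 1). Neither deviates — NE.
Both Python is not a NE: Team A would switch to Java (4 > 0).
No other cell survives both best-response checks, so there are 2 pure NE.

2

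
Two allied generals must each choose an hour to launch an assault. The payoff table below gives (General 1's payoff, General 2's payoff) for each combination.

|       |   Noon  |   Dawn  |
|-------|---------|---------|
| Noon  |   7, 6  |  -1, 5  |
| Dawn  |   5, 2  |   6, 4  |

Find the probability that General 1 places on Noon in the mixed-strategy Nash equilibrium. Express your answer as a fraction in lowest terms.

General 1's mix p on Noon must make General 2 indifferent between Noon and Dawn.
General 2's payoff from Noon: 6p + 2(1−p). From Dawn: 5p + 4(1−p).
Set equal: 1p = 2(1−p) → p = 2/3.

2/3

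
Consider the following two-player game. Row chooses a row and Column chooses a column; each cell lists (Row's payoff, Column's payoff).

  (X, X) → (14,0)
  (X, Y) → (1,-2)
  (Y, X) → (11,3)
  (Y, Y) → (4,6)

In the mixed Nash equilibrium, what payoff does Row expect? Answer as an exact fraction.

15/2

Column mixes with probability q on X, chosen so Row is indifferent: 14q + 1(1−q) = 11q + 4(1−q) gives q = 1/2.
Row's expected payoff (from either row, since indifferent) is 14·1/2 + 1·1/2 = 15/2.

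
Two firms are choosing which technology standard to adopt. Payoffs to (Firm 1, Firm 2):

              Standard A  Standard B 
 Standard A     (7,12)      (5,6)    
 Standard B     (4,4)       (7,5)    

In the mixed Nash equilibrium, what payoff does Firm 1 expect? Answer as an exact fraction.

29/5

Firm 2 mixes with probability q on Standard A, chosen so Firm 1 is indifferent: 7q + 5(1−q) = 4q + 7(1−q) gives q = 2/5.
Firm 1's expected payoff (from either row, since indifferent) is 7·2/5 + 5·3/5 = 29/5.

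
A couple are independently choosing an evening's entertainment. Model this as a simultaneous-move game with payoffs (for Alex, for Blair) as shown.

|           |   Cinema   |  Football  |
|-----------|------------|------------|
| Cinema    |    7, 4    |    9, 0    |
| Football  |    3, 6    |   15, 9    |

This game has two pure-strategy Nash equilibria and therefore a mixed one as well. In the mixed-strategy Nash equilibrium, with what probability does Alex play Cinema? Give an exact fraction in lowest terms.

3/7

Alex's mix p on Cinema must make Blair indifferent between Cinema and Football.
Blair's payoff from Cinema: 4p + 6(1−p). From Football: 0p + 9(1−p).
Set equal: 4p = 3(1−p) → p = 3/7.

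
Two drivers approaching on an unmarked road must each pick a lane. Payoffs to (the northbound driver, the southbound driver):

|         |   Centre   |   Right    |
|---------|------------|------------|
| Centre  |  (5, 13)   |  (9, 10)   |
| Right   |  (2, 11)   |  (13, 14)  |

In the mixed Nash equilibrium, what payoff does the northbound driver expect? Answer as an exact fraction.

47/7

The southbound driver mixes with probability q on Centre, chosen so the northbound driver is indifferent: 5q + 9(1−q) = 2q + 13(1−q) gives q = 4/7.
The northbound driver's expected payoff (from either row, since indifferent) is 5·4/7 + 9·3/7 = 47/7.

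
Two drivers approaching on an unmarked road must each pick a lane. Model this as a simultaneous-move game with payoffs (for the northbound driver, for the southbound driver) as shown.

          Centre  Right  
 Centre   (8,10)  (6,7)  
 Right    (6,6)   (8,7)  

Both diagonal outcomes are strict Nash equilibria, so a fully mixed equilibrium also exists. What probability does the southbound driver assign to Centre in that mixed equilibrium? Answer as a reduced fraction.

1/2

The southbound driver's mix q on Centre must make the northbound driver indifferent between Centre and Right.
The northbound driver's payoff from Centre: 8q + 6(1−q). From Right: 6q + 8(1−q).
Set equal: 2q = 2(1−q) → q = 2/4 = 1/2.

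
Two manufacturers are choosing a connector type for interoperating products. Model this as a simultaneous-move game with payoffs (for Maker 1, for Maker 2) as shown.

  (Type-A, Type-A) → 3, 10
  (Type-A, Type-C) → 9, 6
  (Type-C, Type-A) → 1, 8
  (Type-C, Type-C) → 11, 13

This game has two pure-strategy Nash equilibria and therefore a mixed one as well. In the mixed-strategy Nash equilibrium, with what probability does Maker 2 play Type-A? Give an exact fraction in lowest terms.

1/2

Maker 2's mix q on Type-A must make Maker 1 indifferent between Type-A and Type-C.
Maker 1's payoff from Type-A: 3q + 9(1−q). From Type-C: 1q + 11(1−q).
Set equal: 2q = 2(1−q) → q = 2/4 = 1/2.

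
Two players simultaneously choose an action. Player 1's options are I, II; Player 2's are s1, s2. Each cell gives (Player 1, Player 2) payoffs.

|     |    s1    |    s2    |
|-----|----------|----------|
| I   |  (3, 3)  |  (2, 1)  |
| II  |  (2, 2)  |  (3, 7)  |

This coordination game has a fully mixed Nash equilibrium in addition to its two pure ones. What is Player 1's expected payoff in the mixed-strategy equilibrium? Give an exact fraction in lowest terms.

Player 2 mixes with probability q on s1, chosen so Player 1 is indifferent: 3q + 2(1−q) = 2q + 3(1−q) gives q = 1/2.
Player 1's expected payoff (from either row, since indifferent) is 3·1/2 + 2·1/2 = 5/2.

5/2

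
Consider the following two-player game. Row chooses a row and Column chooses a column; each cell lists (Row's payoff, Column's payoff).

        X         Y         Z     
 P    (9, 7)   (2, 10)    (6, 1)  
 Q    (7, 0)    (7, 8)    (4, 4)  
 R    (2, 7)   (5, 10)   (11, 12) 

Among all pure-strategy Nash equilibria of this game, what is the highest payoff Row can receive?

(Q, Y) is a pure NE (Row: 7 ≥ 5; Column: 8 ≥ 4). Row gets 7.
(R, Z) is a pure NE (Row: 11 ≥ 6; Column: 12 ≥ 10). Row gets 11.
Every other cell has a profitable deviation for at least one player. Highest of {7, 11} is 11.

11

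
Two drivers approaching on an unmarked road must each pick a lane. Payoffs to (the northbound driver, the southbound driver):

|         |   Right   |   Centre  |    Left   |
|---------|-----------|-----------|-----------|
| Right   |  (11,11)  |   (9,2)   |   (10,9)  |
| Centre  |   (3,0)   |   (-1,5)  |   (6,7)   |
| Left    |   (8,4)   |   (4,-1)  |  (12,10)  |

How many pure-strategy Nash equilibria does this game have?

Both Right: the northbound driver gets 11 (best alternative 8); the southbound driver gets 11 (best alternative 9). Neither deviates — NE.
Both Left: the northbound driver gets 12 (best alternative 10); the southbound driver gets 10 (best alternative 4). Neither deviates — NE.
Both Centre is not a NE: the northbound driver would switch to Right (9 > -1).
No other cell survives both best-response checks, so there are 2 pure NE.

2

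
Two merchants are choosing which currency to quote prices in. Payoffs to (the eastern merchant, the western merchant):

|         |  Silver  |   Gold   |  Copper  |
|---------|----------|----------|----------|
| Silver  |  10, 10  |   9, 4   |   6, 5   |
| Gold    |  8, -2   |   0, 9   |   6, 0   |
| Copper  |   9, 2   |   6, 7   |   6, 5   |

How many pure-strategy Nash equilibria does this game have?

1

Both Silver: the eastern merchant gets 10 (best alternative 9); the western merchant gets 10 (best alternative 5). Neither deviates — NE.
Both Copper is not a NE: the western merchant would switch to Gold (7 > 5).
No other cell survives both best-response checks, so there is 1 pure NE.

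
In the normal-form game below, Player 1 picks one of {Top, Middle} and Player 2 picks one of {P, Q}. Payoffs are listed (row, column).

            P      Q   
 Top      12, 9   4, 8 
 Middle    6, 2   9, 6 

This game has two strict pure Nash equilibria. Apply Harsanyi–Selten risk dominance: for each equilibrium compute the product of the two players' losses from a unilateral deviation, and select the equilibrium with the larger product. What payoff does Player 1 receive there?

9

At (Top, P): Player 1 loses 12 − 6 = 6 by deviating; Player 2 loses 9 − 8 = 1. Product = 6·1 = 6.
At (Middle, Q): Player 1 loses 9 − 4 = 5 by deviating; Player 2 loses 6 − 2 = 4. Product = 5·4 = 20.
20 > 6, so (Middle, Q) is risk-dominant. Player 1's payoff there is 9.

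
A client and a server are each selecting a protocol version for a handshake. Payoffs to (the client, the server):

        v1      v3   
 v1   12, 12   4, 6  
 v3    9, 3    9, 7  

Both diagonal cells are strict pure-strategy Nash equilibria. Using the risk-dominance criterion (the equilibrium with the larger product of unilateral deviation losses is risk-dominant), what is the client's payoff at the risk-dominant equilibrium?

At both v1: the client loses 12 − 9 = 3 by deviating; the server loses 12 − 6 = 6. Product = 3·6 = 18.
At both v3: the client loses 9 − 4 = 5 by deviating; the server loses 7 − 3 = 4. Product = 5·4 = 20.
20 > 18, so both v3 is risk-dominant. The client's payoff there is 9.

9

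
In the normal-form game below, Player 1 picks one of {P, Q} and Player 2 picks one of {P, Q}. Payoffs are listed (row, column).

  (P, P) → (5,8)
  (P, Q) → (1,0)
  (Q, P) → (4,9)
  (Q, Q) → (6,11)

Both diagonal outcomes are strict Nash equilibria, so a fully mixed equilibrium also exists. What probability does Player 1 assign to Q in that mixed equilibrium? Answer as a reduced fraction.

4/5

Player 1's mix p on P must make Player 2 indifferent between P and Q.
Player 2's payoff from P: 8p + 9(1−p). From Q: 0p + 11(1−p).
Set equal: 8p = 2(1−p) → p = 2/10 = 1/5.
Probability on Q is 1 − 1/5 = 4/5.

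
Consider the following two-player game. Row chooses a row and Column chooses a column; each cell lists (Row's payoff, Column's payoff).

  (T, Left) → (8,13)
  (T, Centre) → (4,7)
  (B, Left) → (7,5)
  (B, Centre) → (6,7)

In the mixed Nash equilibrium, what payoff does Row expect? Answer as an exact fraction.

Column mixes with probability q on Left, chosen so Row is indifferent: 8q + 4(1−q) = 7q + 6(1−q) gives q = 2/3.
Row's expected payoff (from either row, since indifferent) is 8·2/3 + 4·1/3 = 20/3.

20/3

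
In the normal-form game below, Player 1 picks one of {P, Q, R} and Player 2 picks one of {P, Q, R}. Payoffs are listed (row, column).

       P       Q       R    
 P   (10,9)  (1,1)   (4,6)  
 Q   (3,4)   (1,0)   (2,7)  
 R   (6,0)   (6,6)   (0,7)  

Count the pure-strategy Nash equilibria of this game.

1

Both P: Player 1 gets 10 (best alternative 6); Player 2 gets 9 (best alternative 6). Neither deviates — NE.
Both R is not a NE: Player 1 would switch to P (4 > 0).
No other cell survives both best-response checks, so there is 1 pure NE.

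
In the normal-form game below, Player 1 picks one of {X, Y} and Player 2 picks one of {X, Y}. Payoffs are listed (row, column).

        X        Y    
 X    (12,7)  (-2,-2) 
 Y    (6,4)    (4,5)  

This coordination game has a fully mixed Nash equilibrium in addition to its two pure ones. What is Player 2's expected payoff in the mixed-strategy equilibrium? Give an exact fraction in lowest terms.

43/10

Player 1 mixes with probability p on X, chosen so Player 2 is indifferent: 7p + 4(1−p) = (-2)p + 5(1−p) gives p = 1/10.
Player 2's expected payoff is 7·1/10 + 4·9/10 = 43/10.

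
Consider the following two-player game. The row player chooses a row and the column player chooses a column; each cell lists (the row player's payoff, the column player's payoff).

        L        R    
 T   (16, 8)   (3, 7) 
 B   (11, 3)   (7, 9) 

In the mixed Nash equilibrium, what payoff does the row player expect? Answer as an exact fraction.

The column player mixes with probability q on L, chosen so the row player is indifferent: 16q + 3(1−q) = 11q + 7(1−q) gives q = 4/9.
The row player's expected payoff (from either row, since indifferent) is 16·4/9 + 3·5/9 = 79/9.

79/9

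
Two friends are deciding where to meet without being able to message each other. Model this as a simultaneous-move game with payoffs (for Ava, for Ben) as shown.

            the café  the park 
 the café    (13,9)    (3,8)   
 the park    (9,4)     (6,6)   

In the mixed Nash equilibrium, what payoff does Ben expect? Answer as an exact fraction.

22/3

Ava mixes with probability p on the café, chosen so Ben is indifferent: 9p + 4(1−p) = 8p + 6(1−p) gives p = 2/3.
Ben's expected payoff is 9·2/3 + 4·1/3 = 22/3.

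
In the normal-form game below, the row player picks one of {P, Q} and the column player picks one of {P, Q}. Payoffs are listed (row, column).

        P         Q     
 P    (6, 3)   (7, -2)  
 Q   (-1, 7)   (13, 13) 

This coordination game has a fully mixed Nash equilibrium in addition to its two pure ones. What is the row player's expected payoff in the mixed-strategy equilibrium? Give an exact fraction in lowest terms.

85/13

The column player mixes with probability q on P, chosen so the row player is indifferent: 6q + 7(1−q) = (-1)q + 13(1−q) gives q = 6/13.
The row player's expected payoff (from either row, since indifferent) is 6·6/13 + 7·7/13 = 85/13.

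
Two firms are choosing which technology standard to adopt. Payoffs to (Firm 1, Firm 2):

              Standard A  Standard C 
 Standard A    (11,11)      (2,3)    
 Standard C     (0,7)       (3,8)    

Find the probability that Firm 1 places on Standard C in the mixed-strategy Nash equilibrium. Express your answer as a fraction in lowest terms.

Firm 1's mix p on Standard A must make Firm 2 indifferent between Standard A and Standard C.
Firm 2's payoff from Standard A: 11p + 7(1−p). From Standard C: 3p + 8(1−p).
Set equal: 8p = 1(1−p) → p = 1/9.
Probability on Standard C is 1 − 1/9 = 8/9.

8/9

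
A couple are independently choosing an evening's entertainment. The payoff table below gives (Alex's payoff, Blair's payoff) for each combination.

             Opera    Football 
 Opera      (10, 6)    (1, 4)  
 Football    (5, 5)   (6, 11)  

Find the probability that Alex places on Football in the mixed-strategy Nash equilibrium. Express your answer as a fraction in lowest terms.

1/4

Alex's mix p on Opera must make Blair indifferent between Opera and Football.
Blair's payoff from Opera: 6p + 5(1−p). From Football: 4p + 11(1−p).
Set equal: 2p = 6(1−p) → p = 6/8 = 3/4.
Probability on Football is 1 − 3/4 = 1/4.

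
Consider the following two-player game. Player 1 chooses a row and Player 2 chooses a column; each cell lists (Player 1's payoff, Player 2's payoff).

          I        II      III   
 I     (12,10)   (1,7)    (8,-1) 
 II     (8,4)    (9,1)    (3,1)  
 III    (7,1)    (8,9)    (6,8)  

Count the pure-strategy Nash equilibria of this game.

1

Both I: Player 1 gets 12 (best alternative 8); Player 2 gets 10 (best alternative 7). Neither deviates — NE.
Both II is not a NE: Player 2 would switch to I (4 > 1).
No other cell survives both best-response checks, so there is 1 pure NE.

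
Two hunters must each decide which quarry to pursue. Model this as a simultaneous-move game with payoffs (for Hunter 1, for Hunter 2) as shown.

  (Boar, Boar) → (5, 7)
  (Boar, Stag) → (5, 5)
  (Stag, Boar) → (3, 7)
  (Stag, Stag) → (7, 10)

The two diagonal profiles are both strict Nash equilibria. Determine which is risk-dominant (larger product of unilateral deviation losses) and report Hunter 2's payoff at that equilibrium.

At both Boar: Hunter 1 loses 5 − 3 = 2 by deviating; Hunter 2 loses 7 − 5 = 2. Product = 2·2 = 4.
At both Stag: Hunter 1 loses 7 − 5 = 2 by deviating; Hunter 2 loses 10 − 7 = 3. Product = 2·3 = 6.
6 > 4, so both Stag is risk-dominant. Hunter 2's payoff there is 10.

10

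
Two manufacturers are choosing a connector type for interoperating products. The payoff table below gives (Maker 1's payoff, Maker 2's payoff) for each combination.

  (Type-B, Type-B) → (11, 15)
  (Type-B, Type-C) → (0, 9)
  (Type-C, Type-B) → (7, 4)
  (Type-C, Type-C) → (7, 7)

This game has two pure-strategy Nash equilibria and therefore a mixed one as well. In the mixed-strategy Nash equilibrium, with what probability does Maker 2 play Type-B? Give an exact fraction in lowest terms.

Maker 2's mix q on Type-B must make Maker 1 indifferent between Type-B and Type-C.
Maker 1's payoff from Type-B: 11q + 0(1−q). From Type-C: 7q + 7(1−q).
Set equal: 4q = 7(1−q) → q = 7/11.

7/11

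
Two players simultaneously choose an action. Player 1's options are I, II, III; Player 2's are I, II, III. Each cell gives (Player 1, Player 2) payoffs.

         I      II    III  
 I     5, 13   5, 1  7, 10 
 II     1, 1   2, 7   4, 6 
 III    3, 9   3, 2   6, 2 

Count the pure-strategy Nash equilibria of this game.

Both I: Player 1 gets 5 (best alternative 3); Player 2 gets 13 (best alternative 10). Neither deviates — NE.
Both II is not a NE: Player 1 would switch to I (5 > 2).
No other cell survives both best-response checks, so there is 1 pure NE.

1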